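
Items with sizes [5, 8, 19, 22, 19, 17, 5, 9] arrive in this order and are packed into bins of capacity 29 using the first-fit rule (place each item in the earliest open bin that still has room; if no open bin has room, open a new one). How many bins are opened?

5

  5 → bin 1 (new)  [load 5/29]
  8 → bin 1  [load 13/29]
  19 → bin 2 (new)  [load 19/29]
  22 → bin 3 (new)  [load 22/29]
  19 → bin 4 (new)  [load 19/29]
  17 → bin 5 (new)  [load 17/29]
  5 → bin 1  [load 18/29]
  9 → bin 1  [load 27/29]
5 bins opened.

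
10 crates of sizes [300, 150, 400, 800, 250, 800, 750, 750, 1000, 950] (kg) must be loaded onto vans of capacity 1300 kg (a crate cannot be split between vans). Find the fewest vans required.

Total = 1000 + 950 + 800 + 800 + 750 + 750 + 400 + 300 + 250 + 150 = 6150 kg.
Lower bound: ⌈6150/1300⌉ = 5 vans.
Also, 6 crates each exceed 650 kg, and no two of those can share a van, so at least 6 vans are needed.
A packing using 6 vans:
  van 1: 1000 + 300 = 1300
  van 2: 950 + 250 = 1200
  van 3: 800 + 400 = 1200
  van 4: 800 + 150 = 950
  van 5: 750 = 750
  van 6: 750 = 750
This matches the lower bound, so 6 is optimal.

6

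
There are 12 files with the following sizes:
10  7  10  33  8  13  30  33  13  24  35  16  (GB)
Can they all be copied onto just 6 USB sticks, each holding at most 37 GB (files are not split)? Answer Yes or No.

Total = 232 GB; ⌈232/37⌉ = 7.
At least 7 USB sticks are required, but only 6 are allowed.

No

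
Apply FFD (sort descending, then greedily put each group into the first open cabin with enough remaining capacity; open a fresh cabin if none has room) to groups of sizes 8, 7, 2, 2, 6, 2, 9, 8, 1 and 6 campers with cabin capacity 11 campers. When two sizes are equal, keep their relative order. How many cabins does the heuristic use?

Sorted descending: 9, 8, 8, 7, 6, 6, 2, 2, 2, 1.
  9 → cabin 1 (new)  [load 9/11]
  8 → cabin 2 (new)  [load 8/11]
  8 → cabin 3 (new)  [load 8/11]
  7 → cabin 4 (new)  [load 7/11]
  6 → cabin 5 (new)  [load 6/11]
  6 → cabin 6 (new)  [load 6/11]
  2 → cabin 1  [load 11/11]
  2 → cabin 2  [load 10/11]
  2 → cabin 3  [load 10/11]
  1 → cabin 2  [load 11/11]
6 cabins opened.

6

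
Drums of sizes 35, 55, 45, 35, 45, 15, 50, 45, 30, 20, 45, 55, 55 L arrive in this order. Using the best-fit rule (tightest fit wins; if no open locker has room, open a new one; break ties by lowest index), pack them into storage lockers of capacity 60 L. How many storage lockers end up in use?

11

  35 → locker 1 (new)  [load 35/60]
  55 → locker 2 (new)  [load 55/60]
  45 → locker 3 (new)  [load 45/60]
  35 → locker 4 (new)  [load 35/60]
  45 → locker 5 (new)  [load 45/60]
  15 → locker 3  [load 60/60]
  50 → locker 6 (new)  [load 50/60]
  45 → locker 7 (new)  [load 45/60]
  30 → locker 8 (new)  [load 30/60]
  20 → locker 1  [load 55/60]
  45 → locker 9 (new)  [load 45/60]
  55 → locker 10 (new)  [load 55/60]
  55 → locker 11 (new)  [load 55/60]
11 storage lockers opened.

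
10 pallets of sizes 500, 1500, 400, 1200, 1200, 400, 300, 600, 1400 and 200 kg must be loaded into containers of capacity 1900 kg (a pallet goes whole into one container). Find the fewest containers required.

Total = 1500 + 1400 + 1200 + 1200 + 600 + 500 + 400 + 400 + 300 + 200 = 7700 kg.
Lower bound: ⌈7700/1900⌉ = 5 containers.
A packing using 5 containers:
  container 1: 1500 + 400 = 1900
  container 2: 1400 + 500 = 1900
  container 3: 1200 + 600 = 1800
  container 4: 1200 + 400 + 300 = 1900
  container 5: 200 = 200
This matches the lower bound, so 5 is optimal.

5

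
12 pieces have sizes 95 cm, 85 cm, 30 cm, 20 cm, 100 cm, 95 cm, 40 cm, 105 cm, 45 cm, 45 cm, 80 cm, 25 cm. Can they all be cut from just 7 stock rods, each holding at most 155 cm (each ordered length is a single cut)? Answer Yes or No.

Yes

A valid assignment using 6 stock rods:
  stock rod 1: 105 + 45 = 150
  stock rod 2: 100 + 45 = 145
  stock rod 3: 95 + 40 + 20 = 155
  stock rod 4: 95 + 30 + 25 = 150
  stock rod 5: 85 = 85
  stock rod 6: 80 = 80
That uses only 6 ≤ 7, so 7 stock rods are enough.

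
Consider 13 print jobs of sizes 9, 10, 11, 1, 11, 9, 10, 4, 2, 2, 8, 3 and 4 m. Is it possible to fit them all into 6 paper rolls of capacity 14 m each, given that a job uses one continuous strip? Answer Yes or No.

Total = 84 m; ⌈84/14⌉ = 6.
7 print jobs each exceed half the capacity and cannot share a roll, forcing at least 7 paper rolls.
At least 7 paper rolls are required, but only 6 are allowed.

No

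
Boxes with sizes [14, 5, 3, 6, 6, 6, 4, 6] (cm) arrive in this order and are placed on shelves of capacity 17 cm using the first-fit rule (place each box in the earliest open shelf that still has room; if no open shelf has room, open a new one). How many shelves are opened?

3

  14 → shelf 1 (new)  [load 14/17]
  5 → shelf 2 (new)  [load 5/17]
  3 → shelf 1  [load 17/17]
  6 → shelf 2  [load 11/17]
  6 → shelf 2  [load 17/17]
  6 → shelf 3 (new)  [load 6/17]
  4 → shelf 3  [load 10/17]
  6 → shelf 3  [load 16/17]
3 shelves opened.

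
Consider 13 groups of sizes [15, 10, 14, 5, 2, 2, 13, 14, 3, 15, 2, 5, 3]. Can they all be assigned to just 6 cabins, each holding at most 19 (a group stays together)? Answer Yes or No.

Yes

A valid assignment using 6 cabins:
  cabin 1: 15 + 3 = 18
  cabin 2: 15 + 3 = 18
  cabin 3: 14 + 5 = 19
  cabin 4: 14 + 5 = 19
  cabin 5: 13 + 2 + 2 + 2 = 19
  cabin 6: 10 = 10
Every load is within 19, so 6 cabins suffice.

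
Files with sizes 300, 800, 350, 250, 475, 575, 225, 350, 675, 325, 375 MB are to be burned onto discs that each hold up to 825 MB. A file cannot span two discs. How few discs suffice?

Total = 800 + 675 + 575 + 475 + 375 + 350 + 350 + 325 + 300 + 250 + 225 = 4700 MB.
Lower bound: ⌈4700/825⌉ = 6 discs.
A packing using 7 discs:
  disc 1: 800 = 800
  disc 2: 675 = 675
  disc 3: 575 + 250 = 825
  disc 4: 475 + 350 = 825
  disc 5: 375 + 350 = 725
  disc 6: 325 + 300 = 625
  disc 7: 225 = 225
No arrangement into 6 discs stays within capacity, so 7 is optimal.

7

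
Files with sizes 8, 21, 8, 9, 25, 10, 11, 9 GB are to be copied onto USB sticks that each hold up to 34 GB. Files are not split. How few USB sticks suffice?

4

Total = 25 + 21 + 11 + 10 + 9 + 9 + 8 + 8 = 101 GB.
Lower bound: ⌈101/34⌉ = 3 USB sticks.
A packing using 4 USB sticks:
  USB stick 1: 25 + 9 = 34
  USB stick 2: 21 + 11 = 32
  USB stick 3: 10 + 9 + 8 = 27
  USB stick 4: 8 = 8
No arrangement into 3 USB sticks stays within capacity, so 4 is optimal.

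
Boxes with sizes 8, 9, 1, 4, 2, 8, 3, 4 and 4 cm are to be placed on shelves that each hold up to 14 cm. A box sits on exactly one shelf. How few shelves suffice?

Total = 9 + 8 + 8 + 4 + 4 + 4 + 3 + 2 + 1 = 43 cm.
Lower bound: ⌈43/14⌉ = 4 shelves.
A packing using 4 shelves:
  shelf 1: 9 + 4 + 1 = 14
  shelf 2: 8 + 4 + 2 = 14
  shelf 3: 8 + 4 = 12
  shelf 4: 3 = 3
This matches the lower bound, so 4 is optimal.

4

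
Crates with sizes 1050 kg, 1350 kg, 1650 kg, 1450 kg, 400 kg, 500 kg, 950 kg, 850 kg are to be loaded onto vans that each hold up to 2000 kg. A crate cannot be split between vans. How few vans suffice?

Total = 1650 + 1450 + 1350 + 1050 + 950 + 850 + 500 + 400 = 8200 kg.
Lower bound: ⌈8200/2000⌉ = 5 vans.
A packing using 5 vans:
  van 1: 1650 = 1650
  van 2: 1450 + 500 = 1950
  van 3: 1350 + 400 = 1750
  van 4: 1050 + 950 = 2000
  van 5: 850 = 850
This matches the lower bound, so 5 is optimal.

5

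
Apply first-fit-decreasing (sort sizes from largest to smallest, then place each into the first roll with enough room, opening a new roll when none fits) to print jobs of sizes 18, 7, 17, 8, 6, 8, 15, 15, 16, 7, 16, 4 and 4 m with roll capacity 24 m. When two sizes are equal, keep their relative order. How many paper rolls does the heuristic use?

Sorted descending: 18, 17, 16, 16, 15, 15, 8, 8, 7, 7, 6, 4, 4.
  18 → roll 1 (new)  [load 18/24]
  17 → roll 2 (new)  [load 17/24]
  16 → roll 3 (new)  [load 16/24]
  16 → roll 4 (new)  [load 16/24]
  15 → roll 5 (new)  [load 15/24]
  15 → roll 6 (new)  [load 15/24]
  8 → roll 3  [load 24/24]
  8 → roll 4  [load 24/24]
  7 → roll 2  [load 24/24]
  7 → roll 5  [load 22/24]
  6 → roll 1  [load 24/24]
  4 → roll 6  [load 19/24]
  4 → roll 6  [load 23/24]
6 paper rolls opened.

6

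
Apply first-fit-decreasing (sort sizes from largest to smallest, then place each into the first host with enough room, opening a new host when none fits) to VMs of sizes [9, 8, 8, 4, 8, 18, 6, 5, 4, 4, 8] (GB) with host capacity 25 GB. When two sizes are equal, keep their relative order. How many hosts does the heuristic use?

4

Sorted descending: 18, 9, 8, 8, 8, 8, 6, 5, 4, 4, 4.
  18 → host 1 (new)  [load 18/25]
  9 → host 2 (new)  [load 9/25]
  8 → host 2  [load 17/25]
  8 → host 2  [load 25/25]
  8 → host 3 (new)  [load 8/25]
  8 → host 3  [load 16/25]
  6 → host 1  [load 24/25]
  5 → host 3  [load 21/25]
  4 → host 3  [load 25/25]
  4 → host 4 (new)  [load 4/25]
  4 → host 4  [load 8/25]
4 hosts opened.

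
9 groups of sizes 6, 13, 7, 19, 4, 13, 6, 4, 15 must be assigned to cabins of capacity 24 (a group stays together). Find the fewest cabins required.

4

Total = 19 + 15 + 13 + 13 + 7 + 6 + 6 + 4 + 4 = 87.
Lower bound: ⌈87/24⌉ = 4 cabins.
A packing using 4 cabins:
  cabin 1: 19 + 4 = 23
  cabin 2: 15 + 7 = 22
  cabin 3: 13 + 6 + 4 = 23
  cabin 4: 13 + 6 = 19
This matches the lower bound, so 4 is optimal.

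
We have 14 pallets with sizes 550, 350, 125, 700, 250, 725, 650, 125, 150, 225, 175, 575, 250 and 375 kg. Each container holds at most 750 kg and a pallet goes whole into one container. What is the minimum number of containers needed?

Total = 725 + 700 + 650 + 575 + 550 + 375 + 350 + 250 + 250 + 225 + 175 + 150 + 125 + 125 = 5225 kg.
Lower bound: ⌈5225/750⌉ = 7 containers.
A packing using 8 containers:
  container 1: 725 = 725
  container 2: 700 = 700
  container 3: 650 = 650
  container 4: 575 + 175 = 750
  container 5: 550 + 150 = 700
  container 6: 375 + 350 = 725
  container 7: 250 + 250 + 225 = 725
  container 8: 125 + 125 = 250
No arrangement into 7 containers stays within capacity, so 8 is optimal.

8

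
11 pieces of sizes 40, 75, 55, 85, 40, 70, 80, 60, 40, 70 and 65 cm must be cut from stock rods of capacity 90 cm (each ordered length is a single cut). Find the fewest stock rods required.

Total = 85 + 80 + 75 + 70 + 70 + 65 + 60 + 55 + 40 + 40 + 40 = 680 cm.
Lower bound: ⌈680/90⌉ = 8 stock rods.
A packing using 10 stock rods:
  stock rod 1: 85 = 85
  stock rod 2: 80 = 80
  stock rod 3: 75 = 75
  stock rod 4: 70 = 70
  stock rod 5: 70 = 70
  stock rod 6: 65 = 65
  stock rod 7: 60 = 60
  stock rod 8: 55 = 55
  stock rod 9: 40 + 40 = 80
  stock rod 10: 40 = 40
No arrangement into 9 stock rods stays within capacity, so 10 is optimal.

10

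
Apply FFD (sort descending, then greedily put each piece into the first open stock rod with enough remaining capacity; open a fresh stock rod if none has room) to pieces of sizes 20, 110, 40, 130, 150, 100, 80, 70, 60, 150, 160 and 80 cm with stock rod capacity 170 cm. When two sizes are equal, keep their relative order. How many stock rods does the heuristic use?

7

Sorted descending: 160, 150, 150, 130, 110, 100, 80, 80, 70, 60, 40, 20.
  160 → stock rod 1 (new)  [load 160/170]
  150 → stock rod 2 (new)  [load 150/170]
  150 → stock rod 3 (new)  [load 150/170]
  130 → stock rod 4 (new)  [load 130/170]
  110 → stock rod 5 (new)  [load 110/170]
  100 → stock rod 6 (new)  [load 100/170]
  80 → stock rod 7 (new)  [load 80/170]
  80 → stock rod 7  [load 160/170]
  70 → stock rod 6  [load 170/170]
  60 → stock rod 5  [load 170/170]
  40 → stock rod 4  [load 170/170]
  20 → stock rod 2  [load 170/170]
7 stock rods opened.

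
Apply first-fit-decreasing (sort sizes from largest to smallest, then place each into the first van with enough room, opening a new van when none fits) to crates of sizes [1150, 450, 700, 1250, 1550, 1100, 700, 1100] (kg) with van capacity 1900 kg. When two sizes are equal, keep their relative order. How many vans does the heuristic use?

Sorted descending: 1550, 1250, 1150, 1100, 1100, 700, 700, 450.
  1550 → van 1 (new)  [load 1550/1900]
  1250 → van 2 (new)  [load 1250/1900]
  1150 → van 3 (new)  [load 1150/1900]
  1100 → van 4 (new)  [load 1100/1900]
  1100 → van 5 (new)  [load 1100/1900]
  700 → van 3  [load 1850/1900]
  700 → van 4  [load 1800/1900]
  450 → van 2  [load 1700/1900]
5 vans opened.

5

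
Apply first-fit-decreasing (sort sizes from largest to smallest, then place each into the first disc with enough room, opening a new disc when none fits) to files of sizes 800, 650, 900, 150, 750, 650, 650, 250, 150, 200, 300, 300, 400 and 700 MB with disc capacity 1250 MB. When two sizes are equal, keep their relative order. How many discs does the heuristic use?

Sorted descending: 900, 800, 750, 700, 650, 650, 650, 400, 300, 300, 250, 200, 150, 150.
  900 → disc 1 (new)  [load 900/1250]
  800 → disc 2 (new)  [load 800/1250]
  750 → disc 3 (new)  [load 750/1250]
  700 → disc 4 (new)  [load 700/1250]
  650 → disc 5 (new)  [load 650/1250]
  650 → disc 6 (new)  [load 650/1250]
  650 → disc 7 (new)  [load 650/1250]
  400 → disc 2  [load 1200/1250]
  300 → disc 1  [load 1200/1250]
  300 → disc 3  [load 1050/1250]
  250 → disc 4  [load 950/1250]
  200 → disc 3  [load 1250/1250]
  150 → disc 4  [load 1100/1250]
  150 → disc 4  [load 1250/1250]
7 discs opened.

7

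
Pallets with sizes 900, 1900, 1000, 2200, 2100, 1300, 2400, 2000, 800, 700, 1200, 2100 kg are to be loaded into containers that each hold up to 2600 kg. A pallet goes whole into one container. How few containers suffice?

9

Total = 2400 + 2200 + 2100 + 2100 + 2000 + 1900 + 1300 + 1200 + 1000 + 900 + 800 + 700 = 18600 kg.
Lower bound: ⌈18600/2600⌉ = 8 containers.
A packing using 9 containers:
  container 1: 2400 = 2400
  container 2: 2200 = 2200
  container 3: 2100 = 2100
  container 4: 2100 = 2100
  container 5: 2000 = 2000
  container 6: 1900 + 700 = 2600
  container 7: 1300 + 1200 = 2500
  container 8: 1000 + 900 = 1900
  container 9: 800 = 800
No arrangement into 8 containers stays within capacity, so 9 is optimal.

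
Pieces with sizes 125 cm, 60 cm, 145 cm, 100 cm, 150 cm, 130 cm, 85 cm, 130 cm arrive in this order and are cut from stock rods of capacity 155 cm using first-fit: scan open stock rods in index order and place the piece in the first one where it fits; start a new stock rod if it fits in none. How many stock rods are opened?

  125 → stock rod 1 (new)  [load 125/155]
  60 → stock rod 2 (new)  [load 60/155]
  145 → stock rod 3 (new)  [load 145/155]
  100 → stock rod 4 (new)  [load 100/155]
  150 → stock rod 5 (new)  [load 150/155]
  130 → stock rod 6 (new)  [load 130/155]
  85 → stock rod 2  [load 145/155]
  130 → stock rod 7 (new)  [load 130/155]
7 stock rods opened.

7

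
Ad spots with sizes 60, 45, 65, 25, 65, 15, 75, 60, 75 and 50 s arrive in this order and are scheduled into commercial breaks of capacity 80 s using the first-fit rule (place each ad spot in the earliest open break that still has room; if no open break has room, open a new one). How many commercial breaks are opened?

  60 → break 1 (new)  [load 60/80]
  45 → break 2 (new)  [load 45/80]
  65 → break 3 (new)  [load 65/80]
  25 → break 2  [load 70/80]
  65 → break 4 (new)  [load 65/80]
  15 → break 1  [load 75/80]
  75 → break 5 (new)  [load 75/80]
  60 → break 6 (new)  [load 60/80]
  75 → break 7 (new)  [load 75/80]
  50 → break 8 (new)  [load 50/80]
8 commercial breaks opened.

8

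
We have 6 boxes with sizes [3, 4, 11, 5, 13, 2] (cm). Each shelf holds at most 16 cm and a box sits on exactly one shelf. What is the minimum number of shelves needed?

3

Total = 13 + 11 + 5 + 4 + 3 + 2 = 38 cm.
Lower bound: ⌈38/16⌉ = 3 shelves.
A packing using 3 shelves:
  shelf 1: 13 + 3 = 16
  shelf 2: 11 + 5 = 16
  shelf 3: 4 + 2 = 6
This matches the lower bound, so 3 is optimal.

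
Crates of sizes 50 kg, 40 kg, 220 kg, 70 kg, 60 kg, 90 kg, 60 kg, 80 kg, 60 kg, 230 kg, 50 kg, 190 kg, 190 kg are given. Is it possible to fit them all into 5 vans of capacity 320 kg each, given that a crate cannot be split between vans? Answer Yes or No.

Yes

A valid assignment using 5 vans:
  van 1: 230 + 90 = 320
  van 2: 220 + 80 = 300
  van 3: 190 + 70 + 60 = 320
  van 4: 190 + 60 + 60 = 310
  van 5: 50 + 50 + 40 = 140
Every load is within 320 kg, so 5 vans suffice.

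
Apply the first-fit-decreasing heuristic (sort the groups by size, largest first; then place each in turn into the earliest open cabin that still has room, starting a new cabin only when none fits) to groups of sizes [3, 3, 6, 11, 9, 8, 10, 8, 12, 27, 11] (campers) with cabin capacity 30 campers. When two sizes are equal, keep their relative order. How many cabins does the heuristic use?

4

Sorted descending: 27, 12, 11, 11, 10, 9, 8, 8, 6, 3, 3.
  27 → cabin 1 (new)  [load 27/30]
  12 → cabin 2 (new)  [load 12/30]
  11 → cabin 2  [load 23/30]
  11 → cabin 3 (new)  [load 11/30]
  10 → cabin 3  [load 21/30]
  9 → cabin 3  [load 30/30]
  8 → cabin 4 (new)  [load 8/30]
  8 → cabin 4  [load 16/30]
  6 → cabin 2  [load 29/30]
  3 → cabin 1  [load 30/30]
  3 → cabin 4  [load 19/30]
4 cabins opened.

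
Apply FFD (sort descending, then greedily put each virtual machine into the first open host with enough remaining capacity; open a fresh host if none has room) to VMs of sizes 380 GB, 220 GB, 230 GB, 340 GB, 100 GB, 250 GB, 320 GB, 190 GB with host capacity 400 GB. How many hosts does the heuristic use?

7

Sorted descending: 380, 340, 320, 250, 230, 220, 190, 100.
  380 → host 1 (new)  [load 380/400]
  340 → host 2 (new)  [load 340/400]
  320 → host 3 (new)  [load 320/400]
  250 → host 4 (new)  [load 250/400]
  230 → host 5 (new)  [load 230/400]
  220 → host 6 (new)  [load 220/400]
  190 → host 7 (new)  [load 190/400]
  100 → host 4  [load 350/400]
7 hosts opened.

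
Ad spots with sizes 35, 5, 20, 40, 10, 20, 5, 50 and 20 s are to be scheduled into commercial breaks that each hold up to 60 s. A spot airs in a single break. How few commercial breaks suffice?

Total = 50 + 40 + 35 + 20 + 20 + 20 + 10 + 5 + 5 = 205 s.
Lower bound: ⌈205/60⌉ = 4 commercial breaks.
A packing using 4 commercial breaks:
  break 1: 50 + 10 = 60
  break 2: 40 + 20 = 60
  break 3: 35 + 20 + 5 = 60
  break 4: 20 + 5 = 25
This matches the lower bound, so 4 is optimal.

4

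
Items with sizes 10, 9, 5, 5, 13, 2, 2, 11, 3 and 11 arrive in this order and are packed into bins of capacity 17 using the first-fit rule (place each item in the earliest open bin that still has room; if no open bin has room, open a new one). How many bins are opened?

5

  10 → bin 1 (new)  [load 10/17]
  9 → bin 2 (new)  [load 9/17]
  5 → bin 1  [load 15/17]
  5 → bin 2  [load 14/17]
  13 → bin 3 (new)  [load 13/17]
  2 → bin 1  [load 17/17]
  2 → bin 2  [load 16/17]
  11 → bin 4 (new)  [load 11/17]
  3 → bin 3  [load 16/17]
  11 → bin 5 (new)  [load 11/17]
5 bins opened.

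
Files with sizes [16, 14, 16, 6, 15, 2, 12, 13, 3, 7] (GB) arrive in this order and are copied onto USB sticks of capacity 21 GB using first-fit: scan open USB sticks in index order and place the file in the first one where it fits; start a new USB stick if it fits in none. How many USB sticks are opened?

6

  16 → USB stick 1 (new)  [load 16/21]
  14 → USB stick 2 (new)  [load 14/21]
  16 → USB stick 3 (new)  [load 16/21]
  6 → USB stick 2  [load 20/21]
  15 → USB stick 4 (new)  [load 15/21]
  2 → USB stick 1  [load 18/21]
  12 → USB stick 5 (new)  [load 12/21]
  13 → USB stick 6 (new)  [load 13/21]
  3 → USB stick 1  [load 21/21]
  7 → USB stick 5  [load 19/21]
6 USB sticks opened.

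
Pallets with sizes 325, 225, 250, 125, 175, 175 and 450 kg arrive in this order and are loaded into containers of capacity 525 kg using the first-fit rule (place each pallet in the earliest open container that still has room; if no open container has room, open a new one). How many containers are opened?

4

  325 → container 1 (new)  [load 325/525]
  225 → container 2 (new)  [load 225/525]
  250 → container 2  [load 475/525]
  125 → container 1  [load 450/525]
  175 → container 3 (new)  [load 175/525]
  175 → container 3  [load 350/525]
  450 → container 4 (new)  [load 450/525]
4 containers opened.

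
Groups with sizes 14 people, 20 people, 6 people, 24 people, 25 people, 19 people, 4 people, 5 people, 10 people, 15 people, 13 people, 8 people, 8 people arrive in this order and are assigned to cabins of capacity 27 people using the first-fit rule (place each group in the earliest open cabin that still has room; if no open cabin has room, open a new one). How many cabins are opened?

  14 → cabin 1 (new)  [load 14/27]
  20 → cabin 2 (new)  [load 20/27]
  6 → cabin 1  [load 20/27]
  24 → cabin 3 (new)  [load 24/27]
  25 → cabin 4 (new)  [load 25/27]
  19 → cabin 5 (new)  [load 19/27]
  4 → cabin 1  [load 24/27]
  5 → cabin 2  [load 25/27]
  10 → cabin 6 (new)  [load 10/27]
  15 → cabin 6  [load 25/27]
  13 → cabin 7 (new)  [load 13/27]
  8 → cabin 5  [load 27/27]
  8 → cabin 7  [load 21/27]
7 cabins opened.

7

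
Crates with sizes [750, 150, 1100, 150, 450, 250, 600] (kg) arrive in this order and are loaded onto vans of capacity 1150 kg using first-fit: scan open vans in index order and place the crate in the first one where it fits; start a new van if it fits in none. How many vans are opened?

  750 → van 1 (new)  [load 750/1150]
  150 → van 1  [load 900/1150]
  1100 → van 2 (new)  [load 1100/1150]
  150 → van 1  [load 1050/1150]
  450 → van 3 (new)  [load 450/1150]
  250 → van 3  [load 700/1150]
  600 → van 4 (new)  [load 600/1150]
4 vans opened.

4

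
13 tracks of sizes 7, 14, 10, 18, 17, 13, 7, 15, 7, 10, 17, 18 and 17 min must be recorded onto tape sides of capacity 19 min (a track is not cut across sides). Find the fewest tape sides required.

Total = 18 + 18 + 17 + 17 + 17 + 15 + 14 + 13 + 10 + 10 + 7 + 7 + 7 = 170 min.
Lower bound: ⌈170/19⌉ = 9 tape sides.
Also, 10 tracks each exceed 19/2 min, and no two of those can share a side, so at least 10 tape sides are needed.
A packing using 11 tape sides:
  side 1: 18 = 18
  side 2: 18 = 18
  side 3: 17 = 17
  side 4: 17 = 17
  side 5: 17 = 17
  side 6: 15 = 15
  side 7: 14 = 14
  side 8: 13 = 13
  side 9: 10 + 7 = 17
  side 10: 10 + 7 = 17
  side 11: 7 = 7
No arrangement into 10 tape sides stays within capacity, so 11 is optimal.

11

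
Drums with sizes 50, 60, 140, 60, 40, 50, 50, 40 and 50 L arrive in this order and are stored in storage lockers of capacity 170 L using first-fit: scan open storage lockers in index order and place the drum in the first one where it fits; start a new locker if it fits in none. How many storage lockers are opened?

  50 → locker 1 (new)  [load 50/170]
  60 → locker 1  [load 110/170]
  140 → locker 2 (new)  [load 140/170]
  60 → locker 1  [load 170/170]
  40 → locker 3 (new)  [load 40/170]
  50 → locker 3  [load 90/170]
  50 → locker 3  [load 140/170]
  40 → locker 4 (new)  [load 40/170]
  50 → locker 4  [load 90/170]
4 storage lockers opened.

4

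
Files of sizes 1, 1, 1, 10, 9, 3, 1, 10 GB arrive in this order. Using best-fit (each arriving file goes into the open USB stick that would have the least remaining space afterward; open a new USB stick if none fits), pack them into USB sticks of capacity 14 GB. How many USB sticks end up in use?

3

  1 → USB stick 1 (new)  [load 1/14]
  1 → USB stick 1  [load 2/14]
  1 → USB stick 1  [load 3/14]
  10 → USB stick 1  [load 13/14]
  9 → USB stick 2 (new)  [load 9/14]
  3 → USB stick 2  [load 12/14]
  1 → USB stick 1  [load 14/14]
  10 → USB stick 3 (new)  [load 10/14]
3 USB sticks opened.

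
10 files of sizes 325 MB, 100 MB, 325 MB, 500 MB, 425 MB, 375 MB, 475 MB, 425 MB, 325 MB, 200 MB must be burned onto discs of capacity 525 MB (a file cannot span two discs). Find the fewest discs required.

8

Total = 500 + 475 + 425 + 425 + 375 + 325 + 325 + 325 + 200 + 100 = 3475 MB.
Lower bound: ⌈3475/525⌉ = 7 discs.
Also, 8 files each exceed 525/2 MB, and no two of those can share a disc, so at least 8 discs are needed.
A packing using 8 discs:
  disc 1: 500 = 500
  disc 2: 475 = 475
  disc 3: 425 + 100 = 525
  disc 4: 425 = 425
  disc 5: 375 = 375
  disc 6: 325 + 200 = 525
  disc 7: 325 = 325
  disc 8: 325 = 325
This matches the lower bound, so 8 is optimal.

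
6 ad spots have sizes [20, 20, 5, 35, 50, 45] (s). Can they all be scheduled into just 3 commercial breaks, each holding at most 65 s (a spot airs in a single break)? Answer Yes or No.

A valid assignment using 3 commercial breaks:
  break 1: 50 + 5 = 55
  break 2: 45 + 20 = 65
  break 3: 35 + 20 = 55
Every load is within 65 s, so 3 commercial breaks suffice.

Yes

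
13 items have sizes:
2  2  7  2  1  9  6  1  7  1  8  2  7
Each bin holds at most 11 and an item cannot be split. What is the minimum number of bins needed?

Total = 9 + 8 + 7 + 7 + 7 + 6 + 2 + 2 + 2 + 2 + 1 + 1 + 1 = 55.
Lower bound: ⌈55/11⌉ = 5 bins.
Also, 6 items each exceed 11/2, and no two of those can share a bin, so at least 6 bins are needed.
A packing using 6 bins:
  bin 1: 9 + 2 = 11
  bin 2: 8 + 2 + 1 = 11
  bin 3: 7 + 2 + 2 = 11
  bin 4: 7 + 1 + 1 = 9
  bin 5: 7 = 7
  bin 6: 6 = 6
This matches the lower bound, so 6 is optimal.

6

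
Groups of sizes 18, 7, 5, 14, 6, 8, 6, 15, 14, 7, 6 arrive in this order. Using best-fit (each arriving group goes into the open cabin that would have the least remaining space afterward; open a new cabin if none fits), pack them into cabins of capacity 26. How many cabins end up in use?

  18 → cabin 1 (new)  [load 18/26]
  7 → cabin 1  [load 25/26]
  5 → cabin 2 (new)  [load 5/26]
  14 → cabin 2  [load 19/26]
  6 → cabin 2  [load 25/26]
  8 → cabin 3 (new)  [load 8/26]
  6 → cabin 3  [load 14/26]
  15 → cabin 4 (new)  [load 15/26]
  14 → cabin 5 (new)  [load 14/26]
  7 → cabin 4  [load 22/26]
  6 → cabin 3  [load 20/26]
5 cabins opened.

5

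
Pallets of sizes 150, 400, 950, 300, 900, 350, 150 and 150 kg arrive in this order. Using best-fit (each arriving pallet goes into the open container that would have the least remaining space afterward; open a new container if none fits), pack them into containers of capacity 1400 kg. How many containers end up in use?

3

  150 → container 1 (new)  [load 150/1400]
  400 → container 1  [load 550/1400]
  950 → container 2 (new)  [load 950/1400]
  300 → container 2  [load 1250/1400]
  900 → container 3 (new)  [load 900/1400]
  350 → container 3  [load 1250/1400]
  150 → container 2  [load 1400/1400]
  150 → container 3  [load 1400/1400]
3 containers opened.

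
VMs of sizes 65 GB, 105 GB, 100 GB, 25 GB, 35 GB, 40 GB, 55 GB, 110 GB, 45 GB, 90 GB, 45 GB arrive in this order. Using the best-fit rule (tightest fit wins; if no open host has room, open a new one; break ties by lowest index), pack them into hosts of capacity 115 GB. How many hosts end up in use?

8

  65 → host 1 (new)  [load 65/115]
  105 → host 2 (new)  [load 105/115]
  100 → host 3 (new)  [load 100/115]
  25 → host 1  [load 90/115]
  35 → host 4 (new)  [load 35/115]
  40 → host 4  [load 75/115]
  55 → host 5 (new)  [load 55/115]
  110 → host 6 (new)  [load 110/115]
  45 → host 5  [load 100/115]
  90 → host 7 (new)  [load 90/115]
  45 → host 8 (new)  [load 45/115]
8 hosts opened.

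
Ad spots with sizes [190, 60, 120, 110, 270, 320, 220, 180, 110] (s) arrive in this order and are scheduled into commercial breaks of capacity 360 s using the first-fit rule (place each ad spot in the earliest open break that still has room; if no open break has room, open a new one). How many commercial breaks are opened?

5

  190 → break 1 (new)  [load 190/360]
  60 → break 1  [load 250/360]
  120 → break 2 (new)  [load 120/360]
  110 → break 1  [load 360/360]
  270 → break 3 (new)  [load 270/360]
  320 → break 4 (new)  [load 320/360]
  220 → break 2  [load 340/360]
  180 → break 5 (new)  [load 180/360]
  110 → break 5  [load 290/360]
5 commercial breaks opened.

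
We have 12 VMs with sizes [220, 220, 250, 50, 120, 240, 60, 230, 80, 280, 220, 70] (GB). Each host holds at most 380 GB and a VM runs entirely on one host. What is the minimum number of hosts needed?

Total = 280 + 250 + 240 + 230 + 220 + 220 + 220 + 120 + 80 + 70 + 60 + 50 = 2040 GB.
Lower bound: ⌈2040/380⌉ = 6 hosts.
Also, 7 VMs each exceed 190 GB, and no two of those can share a host, so at least 7 hosts are needed.
A packing using 7 hosts:
  host 1: 280 + 80 = 360
  host 2: 250 + 120 = 370
  host 3: 240 + 70 + 60 = 370
  host 4: 230 + 50 = 280
  host 5: 220 = 220
  host 6: 220 = 220
  host 7: 220 = 220
This matches the lower bound, so 7 is optimal.

7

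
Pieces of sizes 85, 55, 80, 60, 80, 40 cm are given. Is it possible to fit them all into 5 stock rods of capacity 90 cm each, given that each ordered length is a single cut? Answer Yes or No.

Total = 400 cm; ⌈400/90⌉ = 5.
The bound of 5 does not rule out 5, but exhaustive search shows no assignment into 5 stock rods of capacity 90 cm exists — the minimum is 6.

No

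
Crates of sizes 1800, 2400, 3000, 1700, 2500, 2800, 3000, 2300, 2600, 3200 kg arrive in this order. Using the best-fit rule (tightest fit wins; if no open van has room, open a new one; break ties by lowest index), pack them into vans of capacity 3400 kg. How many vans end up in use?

  1800 → van 1 (new)  [load 1800/3400]
  2400 → van 2 (new)  [load 2400/3400]
  3000 → van 3 (new)  [load 3000/3400]
  1700 → van 4 (new)  [load 1700/3400]
  2500 → van 5 (new)  [load 2500/3400]
  2800 → van 6 (new)  [load 2800/3400]
  3000 → van 7 (new)  [load 3000/3400]
  2300 → van 8 (new)  [load 2300/3400]
  2600 → van 9 (new)  [load 2600/3400]
  3200 → van 10 (new)  [load 3200/3400]
10 vans opened.

10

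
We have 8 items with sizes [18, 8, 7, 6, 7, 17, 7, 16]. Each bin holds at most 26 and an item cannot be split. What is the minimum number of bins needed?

Total = 18 + 17 + 16 + 8 + 7 + 7 + 7 + 6 = 86.
Lower bound: ⌈86/26⌉ = 4 bins.
A packing using 4 bins:
  bin 1: 18 + 8 = 26
  bin 2: 17 + 7 = 24
  bin 3: 16 + 7 = 23
  bin 4: 7 + 6 = 13
This matches the lower bound, so 4 is optimal.

4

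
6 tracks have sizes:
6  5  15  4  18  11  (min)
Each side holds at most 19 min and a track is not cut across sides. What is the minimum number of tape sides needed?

Total = 18 + 15 + 11 + 6 + 5 + 4 = 59 min.
Lower bound: ⌈59/19⌉ = 4 tape sides.
A packing using 4 tape sides:
  side 1: 18 = 18
  side 2: 15 + 4 = 19
  side 3: 11 + 6 = 17
  side 4: 5 = 5
This matches the lower bound, so 4 is optimal.

4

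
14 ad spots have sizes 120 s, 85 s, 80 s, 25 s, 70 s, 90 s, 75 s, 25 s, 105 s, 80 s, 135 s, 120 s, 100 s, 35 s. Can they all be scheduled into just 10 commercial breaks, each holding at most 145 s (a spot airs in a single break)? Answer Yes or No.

A valid assignment using 10 commercial breaks:
  break 1: 135 = 135
  break 2: 120 + 25 = 145
  break 3: 120 + 25 = 145
  break 4: 105 + 35 = 140
  break 5: 100 = 100
  break 6: 90 = 90
  break 7: 85 = 85
  break 8: 80 = 80
  break 9: 80 = 80
  break 10: 75 + 70 = 145
Every load is within 145 s, so 10 commercial breaks suffice.

Yes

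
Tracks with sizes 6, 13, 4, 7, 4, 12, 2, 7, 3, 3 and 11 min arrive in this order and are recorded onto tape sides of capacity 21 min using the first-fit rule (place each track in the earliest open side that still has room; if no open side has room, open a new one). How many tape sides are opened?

  6 → side 1 (new)  [load 6/21]
  13 → side 1  [load 19/21]
  4 → side 2 (new)  [load 4/21]
  7 → side 2  [load 11/21]
  4 → side 2  [load 15/21]
  12 → side 3 (new)  [load 12/21]
  2 → side 1  [load 21/21]
  7 → side 3  [load 19/21]
  3 → side 2  [load 18/21]
  3 → side 2  [load 21/21]
  11 → side 4 (new)  [load 11/21]
4 tape sides opened.

4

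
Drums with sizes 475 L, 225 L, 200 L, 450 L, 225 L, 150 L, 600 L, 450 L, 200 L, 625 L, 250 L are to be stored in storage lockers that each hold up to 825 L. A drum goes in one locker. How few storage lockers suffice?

Total = 625 + 600 + 475 + 450 + 450 + 250 + 225 + 225 + 200 + 200 + 150 = 3850 L.
Lower bound: ⌈3850/825⌉ = 5 storage lockers.
A packing using 5 storage lockers:
  locker 1: 625 + 200 = 825
  locker 2: 600 + 225 = 825
  locker 3: 475 + 250 = 725
  locker 4: 450 + 225 + 150 = 825
  locker 5: 450 + 200 = 650
This matches the lower bound, so 5 is optimal.

5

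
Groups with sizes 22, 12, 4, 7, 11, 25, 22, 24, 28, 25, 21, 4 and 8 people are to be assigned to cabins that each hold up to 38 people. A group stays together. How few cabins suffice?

7

Total = 28 + 25 + 25 + 24 + 22 + 22 + 21 + 12 + 11 + 8 + 7 + 4 + 4 = 213 people.
Lower bound: ⌈213/38⌉ = 6 cabins.
Also, 7 groups each exceed 19 people, and no two of those can share a cabin, so at least 7 cabins are needed.
A packing using 7 cabins:
  cabin 1: 28 + 8 = 36
  cabin 2: 25 + 12 = 37
  cabin 3: 25 + 11 = 36
  cabin 4: 24 + 7 + 4 = 35
  cabin 5: 22 + 4 = 26
  cabin 6: 22 = 22
  cabin 7: 21 = 21
This matches the lower bound, so 7 is optimal.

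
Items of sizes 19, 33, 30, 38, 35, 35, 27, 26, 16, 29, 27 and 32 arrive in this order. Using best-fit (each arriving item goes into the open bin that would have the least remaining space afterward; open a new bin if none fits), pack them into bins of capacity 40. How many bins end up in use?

  19 → bin 1 (new)  [load 19/40]
  33 → bin 2 (new)  [load 33/40]
  30 → bin 3 (new)  [load 30/40]
  38 → bin 4 (new)  [load 38/40]
  35 → bin 5 (new)  [load 35/40]
  35 → bin 6 (new)  [load 35/40]
  27 → bin 7 (new)  [load 27/40]
  26 → bin 8 (new)  [load 26/40]
  16 → bin 1  [load 35/40]
  29 → bin 9 (new)  [load 29/40]
  27 → bin 10 (new)  [load 27/40]
  32 → bin 11 (new)  [load 32/40]
11 bins opened.

11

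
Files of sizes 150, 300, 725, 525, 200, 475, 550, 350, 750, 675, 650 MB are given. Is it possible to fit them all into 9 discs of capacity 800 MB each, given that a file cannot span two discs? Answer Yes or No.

Yes

A valid assignment using 8 discs:
  disc 1: 750 = 750
  disc 2: 725 = 725
  disc 3: 675 = 675
  disc 4: 650 + 150 = 800
  disc 5: 550 + 200 = 750
  disc 6: 525 = 525
  disc 7: 475 + 300 = 775
  disc 8: 350 = 350
That uses only 8 ≤ 9, so 9 discs are enough.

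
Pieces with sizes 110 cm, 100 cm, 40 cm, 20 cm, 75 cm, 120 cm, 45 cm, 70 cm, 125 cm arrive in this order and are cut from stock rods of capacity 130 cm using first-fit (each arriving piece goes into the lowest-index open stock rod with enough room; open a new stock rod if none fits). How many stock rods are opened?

6

  110 → stock rod 1 (new)  [load 110/130]
  100 → stock rod 2 (new)  [load 100/130]
  40 → stock rod 3 (new)  [load 40/130]
  20 → stock rod 1  [load 130/130]
  75 → stock rod 3  [load 115/130]
  120 → stock rod 4 (new)  [load 120/130]
  45 → stock rod 5 (new)  [load 45/130]
  70 → stock rod 5  [load 115/130]
  125 → stock rod 6 (new)  [load 125/130]
6 stock rods opened.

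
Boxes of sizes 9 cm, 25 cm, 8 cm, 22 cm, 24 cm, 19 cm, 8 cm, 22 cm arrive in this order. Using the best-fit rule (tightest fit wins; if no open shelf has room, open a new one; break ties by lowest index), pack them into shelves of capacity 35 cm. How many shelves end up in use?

5

  9 → shelf 1 (new)  [load 9/35]
  25 → shelf 1  [load 34/35]
  8 → shelf 2 (new)  [load 8/35]
  22 → shelf 2  [load 30/35]
  24 → shelf 3 (new)  [load 24/35]
  19 → shelf 4 (new)  [load 19/35]
  8 → shelf 3  [load 32/35]
  22 → shelf 5 (new)  [load 22/35]
5 shelves opened.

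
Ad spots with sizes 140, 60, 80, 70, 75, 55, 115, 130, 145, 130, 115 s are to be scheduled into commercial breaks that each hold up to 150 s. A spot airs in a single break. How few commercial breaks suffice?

Total = 145 + 140 + 130 + 130 + 115 + 115 + 80 + 75 + 70 + 60 + 55 = 1115 s.
Lower bound: ⌈1115/150⌉ = 8 commercial breaks.
A packing using 9 commercial breaks:
  break 1: 145 = 145
  break 2: 140 = 140
  break 3: 130 = 130
  break 4: 130 = 130
  break 5: 115 = 115
  break 6: 115 = 115
  break 7: 80 + 70 = 150
  break 8: 75 + 60 = 135
  break 9: 55 = 55
No arrangement into 8 commercial breaks stays within capacity, so 9 is optimal.

9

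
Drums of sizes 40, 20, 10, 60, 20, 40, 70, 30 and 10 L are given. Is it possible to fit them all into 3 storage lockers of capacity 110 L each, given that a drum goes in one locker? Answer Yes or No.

Yes

A valid assignment using 3 storage lockers:
  locker 1: 70 + 40 = 110
  locker 2: 60 + 40 + 10 = 110
  locker 3: 30 + 20 + 20 + 10 = 80
Every load is within 110 L, so 3 storage lockers suffice.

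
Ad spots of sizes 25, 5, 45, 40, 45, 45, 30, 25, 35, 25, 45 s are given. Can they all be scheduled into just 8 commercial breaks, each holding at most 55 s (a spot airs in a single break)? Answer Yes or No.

Yes

A valid assignment using 8 commercial breaks:
  break 1: 45 + 5 = 50
  break 2: 45 = 45
  break 3: 45 = 45
  break 4: 45 = 45
  break 5: 40 = 40
  break 6: 35 = 35
  break 7: 30 + 25 = 55
  break 8: 25 + 25 = 50
Every load is within 55 s, so 8 commercial breaks suffice.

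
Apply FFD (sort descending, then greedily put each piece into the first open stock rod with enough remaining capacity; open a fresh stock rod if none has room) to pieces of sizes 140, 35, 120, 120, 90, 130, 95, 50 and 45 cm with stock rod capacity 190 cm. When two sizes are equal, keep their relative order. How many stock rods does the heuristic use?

5

Sorted descending: 140, 130, 120, 120, 95, 90, 50, 45, 35.
  140 → stock rod 1 (new)  [load 140/190]
  130 → stock rod 2 (new)  [load 130/190]
  120 → stock rod 3 (new)  [load 120/190]
  120 → stock rod 4 (new)  [load 120/190]
  95 → stock rod 5 (new)  [load 95/190]
  90 → stock rod 5  [load 185/190]
  50 → stock rod 1  [load 190/190]
  45 → stock rod 2  [load 175/190]
  35 → stock rod 3  [load 155/190]
5 stock rods opened.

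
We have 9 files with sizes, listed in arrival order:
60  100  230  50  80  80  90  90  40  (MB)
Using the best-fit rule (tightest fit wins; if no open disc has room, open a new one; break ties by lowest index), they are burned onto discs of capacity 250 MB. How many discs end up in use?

4

  60 → disc 1 (new)  [load 60/250]
  100 → disc 1  [load 160/250]
  230 → disc 2 (new)  [load 230/250]
  50 → disc 1  [load 210/250]
  80 → disc 3 (new)  [load 80/250]
  80 → disc 3  [load 160/250]
  90 → disc 3  [load 250/250]
  90 → disc 4 (new)  [load 90/250]
  40 → disc 1  [load 250/250]
4 discs opened.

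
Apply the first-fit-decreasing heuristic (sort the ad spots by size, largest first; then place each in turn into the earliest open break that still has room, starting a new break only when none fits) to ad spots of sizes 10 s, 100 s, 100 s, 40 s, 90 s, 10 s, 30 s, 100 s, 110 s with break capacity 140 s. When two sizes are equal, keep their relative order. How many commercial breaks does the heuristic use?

Sorted descending: 110, 100, 100, 100, 90, 40, 30, 10, 10.
  110 → break 1 (new)  [load 110/140]
  100 → break 2 (new)  [load 100/140]
  100 → break 3 (new)  [load 100/140]
  100 → break 4 (new)  [load 100/140]
  90 → break 5 (new)  [load 90/140]
  40 → break 2  [load 140/140]
  30 → break 1  [load 140/140]
  10 → break 3  [load 110/140]
  10 → break 3  [load 120/140]
5 commercial breaks opened.

5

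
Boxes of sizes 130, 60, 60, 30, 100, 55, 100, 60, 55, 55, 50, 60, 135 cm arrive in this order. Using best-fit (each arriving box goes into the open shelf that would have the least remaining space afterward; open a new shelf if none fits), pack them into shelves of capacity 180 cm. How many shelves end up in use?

6

  130 → shelf 1 (new)  [load 130/180]
  60 → shelf 2 (new)  [load 60/180]
  60 → shelf 2  [load 120/180]
  30 → shelf 1  [load 160/180]
  100 → shelf 3 (new)  [load 100/180]
  55 → shelf 2  [load 175/180]
  100 → shelf 4 (new)  [load 100/180]
  60 → shelf 3  [load 160/180]
  55 → shelf 4  [load 155/180]
  55 → shelf 5 (new)  [load 55/180]
  50 → shelf 5  [load 105/180]
  60 → shelf 5  [load 165/180]
  135 → shelf 6 (new)  [load 135/180]
6 shelves opened.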